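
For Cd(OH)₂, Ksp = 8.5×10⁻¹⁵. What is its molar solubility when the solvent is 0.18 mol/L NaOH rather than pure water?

Cd(OH)₂(s) ⇌ Cd²⁺(aq) + 2 OH⁻(aq)
OH⁻ is already present at 0.18 mol/L. If s mol/L of Cd(OH)₂ dissolves, [Cd²⁺] = s while [OH⁻] ≈ 0.18 mol/L.
Ksp = [Cd²⁺][OH⁻]^2 = s(0.18)^2
s = 8.5×10⁻¹⁵ / (0.18)^2 = 2.6×10⁻¹³
s = 2.6×10⁻¹³ mol/L

2.6×10⁻¹³ M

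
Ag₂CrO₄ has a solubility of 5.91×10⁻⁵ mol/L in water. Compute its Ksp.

Ag₂CrO₄(s) ⇌ 2 Ag⁺(aq) + CrO₄²⁻(aq)
With molar solubility s: [Ag⁺] = 2s, [CrO₄²⁻] = s.
Ksp = [Ag⁺]^2[CrO₄²⁻] = (2s)^2 · s = 4s^3
Ksp = 4 × (5.91×10⁻⁵)^3 = 8.26×10⁻¹³

Ksp = 8.26×10⁻¹³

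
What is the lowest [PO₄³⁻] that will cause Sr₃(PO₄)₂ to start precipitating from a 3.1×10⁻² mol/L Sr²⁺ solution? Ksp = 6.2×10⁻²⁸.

Each salt precipitates once Q = Ksp for that salt.
Sr₃(PO₄)₂(s) ⇌ 3 Sr²⁺(aq) + 2 PO₄³⁻(aq)
Ksp = [Sr²⁺]^3[PO₄³⁻]^2 = [PO₄³⁻]^2(3.1×10⁻²)^3
[PO₄³⁻]^2 = 6.2×10⁻²⁸ / (3.1×10⁻²)^3 = 2.1×10⁻²³
[PO₄³⁻] = 4.6×10⁻¹² mol/L

4.6×10⁻¹² M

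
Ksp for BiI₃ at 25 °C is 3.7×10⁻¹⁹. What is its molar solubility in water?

1.1×10⁻⁵ M

BiI₃(s) ⇌ Bi³⁺(aq) + 3 I⁻(aq)
Call the molar solubility s, so that [Bi³⁺] = s and [I⁻] = 3s.
Ksp = [Bi³⁺][I⁻]^3 = s · (3s)^3 = 27s^4
27s^4 = 3.7×10⁻¹⁹  ⇒  s^4 = 1.4×10⁻²⁰
Taking the 4th root, s = 1.1×10⁻⁵ mol/L.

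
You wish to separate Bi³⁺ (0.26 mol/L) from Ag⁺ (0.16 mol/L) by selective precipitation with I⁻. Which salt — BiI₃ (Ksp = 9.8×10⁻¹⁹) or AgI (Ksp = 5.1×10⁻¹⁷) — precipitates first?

AgI

Each salt precipitates once Q = Ksp for that salt.
For BiI₃: [I⁻] = (Ksp/[Bi³⁺])^(1/3) = 1.6×10⁻⁶ mol/L
For AgI: [I⁻] = (Ksp/[Ag⁺]) = 3.2×10⁻¹⁶ mol/L
The smaller threshold [I⁻] is reached first, so AgI precipitates first.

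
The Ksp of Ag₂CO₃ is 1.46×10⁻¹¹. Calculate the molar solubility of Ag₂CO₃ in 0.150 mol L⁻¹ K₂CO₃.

Ag₂CO₃(s) ⇌ 2 Ag⁺(aq) + CO₃²⁻(aq)
Let s be the solubility of Ag₂CO₃ here. The common ion gives [CO₃²⁻] ≈ 0.150 mol L⁻¹, and [Ag⁺] = 2s.
Ksp = [Ag⁺]^2[CO₃²⁻] = (2s)^2(0.150)
(2s)^2 = 1.46×10⁻¹¹ / (0.150) = 9.73×10⁻¹¹
s = 4.93×10⁻⁶ mol L⁻¹

4.93×10⁻⁶ M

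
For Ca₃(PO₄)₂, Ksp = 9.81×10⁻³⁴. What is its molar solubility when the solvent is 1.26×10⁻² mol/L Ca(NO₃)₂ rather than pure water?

Ca₃(PO₄)₂(s) ⇌ 3 Ca²⁺(aq) + 2 PO₄³⁻(aq)
With Ca²⁺ already at 1.26×10⁻² mol/L and s small, take [Ca²⁺] ≈ 1.26×10⁻² mol/L and [PO₄³⁻] = 2s.
Ksp = [Ca²⁺]^3[PO₄³⁻]^2 = (1.26×10⁻²)^3(2s)^2
(2s)^2 = 9.81×10⁻³⁴ / (1.26×10⁻²)^3 = 4.90×10⁻²⁸
s = 1.11×10⁻¹⁴ mol/L

1.11×10⁻¹⁴ M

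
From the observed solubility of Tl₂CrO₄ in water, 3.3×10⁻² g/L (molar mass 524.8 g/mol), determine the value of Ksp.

Convert to molarity: s = 3.3×10⁻² / 524.8 = 6.288×10⁻⁵ mol/L
Tl₂CrO₄(s) ⇌ 2 Tl⁺(aq) + CrO₄²⁻(aq)
If s mol/L of Tl₂CrO₄ dissolves, [Tl⁺] = 2s and [CrO₄²⁻] = s.
Ksp = [Tl⁺]^2[CrO₄²⁻] = (2s)^2 · s = 4s^3
Ksp = 4 × (6.288×10⁻⁵)^3 = 9.9×10⁻¹³

Ksp = 9.9×10⁻¹³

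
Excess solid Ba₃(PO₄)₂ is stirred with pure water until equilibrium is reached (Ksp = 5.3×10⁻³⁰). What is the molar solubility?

Ba₃(PO₄)₂(s) ⇌ 3 Ba²⁺(aq) + 2 PO₄³⁻(aq)
For each mole of Ba₃(PO₄)₂ that dissolves per liter, [Ba²⁺] = 3s and [PO₄³⁻] = 2s; let s denote this solubility.
Ksp = [Ba²⁺]^3[PO₄³⁻]^2 = (3s)^3 · (2s)^2 = 108s^5
108s^5 = 5.3×10⁻³⁰  ⇒  s^5 = 4.9×10⁻³²
Taking the 5th root, s = 5.5×10⁻⁷ mol/L.

5.5×10⁻⁷ M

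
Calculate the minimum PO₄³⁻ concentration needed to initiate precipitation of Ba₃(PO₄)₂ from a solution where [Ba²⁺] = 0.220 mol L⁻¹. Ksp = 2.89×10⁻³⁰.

Precipitation of each salt begins when its ion product equals Ksp.
Ba₃(PO₄)₂(s) ⇌ 3 Ba²⁺(aq) + 2 PO₄³⁻(aq)
Ksp = [Ba²⁺]^3[PO₄³⁻]^2 = [PO₄³⁻]^2(0.220)^3
[PO₄³⁻]^2 = 2.89×10⁻³⁰ / (0.220)^3 = 2.71×10⁻²⁸
[PO₄³⁻] = 1.65×10⁻¹⁴ mol L⁻¹

1.65×10⁻¹⁴ M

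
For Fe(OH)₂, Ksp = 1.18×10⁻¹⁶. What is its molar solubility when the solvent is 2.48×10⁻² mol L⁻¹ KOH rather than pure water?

1.92×10⁻¹³ M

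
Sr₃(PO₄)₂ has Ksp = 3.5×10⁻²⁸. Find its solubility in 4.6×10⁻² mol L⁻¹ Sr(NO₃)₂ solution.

Sr₃(PO₄)₂(s) ⇌ 3 Sr²⁺(aq) + 2 PO₄³⁻(aq)
Let s be the solubility of Sr₃(PO₄)₂ here. The common ion gives [Sr²⁺] ≈ 4.6×10⁻² mol L⁻¹, and [PO₄³⁻] = 2s.
Ksp = [Sr²⁺]^3[PO₄³⁻]^2 = (4.6×10⁻²)^3(2s)^2
(2s)^2 = 3.5×10⁻²⁸ / (4.6×10⁻²)^3 = 3.6×10⁻²⁴
s = 9.5×10⁻¹³ mol L⁻¹

9.5×10⁻¹³ M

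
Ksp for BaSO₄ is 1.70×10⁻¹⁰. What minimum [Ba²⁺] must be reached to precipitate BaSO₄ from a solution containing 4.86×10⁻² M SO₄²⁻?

Precipitation of each salt begins when its ion product equals Ksp.
BaSO₄(s) ⇌ Ba²⁺(aq) + SO₄²⁻(aq)
Ksp = [Ba²⁺][SO₄²⁻] = [Ba²⁺](4.86×10⁻²)
[Ba²⁺] = 1.70×10⁻¹⁰ / (4.86×10⁻²) = 3.50×10⁻⁹
[Ba²⁺] = 3.50×10⁻⁹ M

3.50×10⁻⁹ M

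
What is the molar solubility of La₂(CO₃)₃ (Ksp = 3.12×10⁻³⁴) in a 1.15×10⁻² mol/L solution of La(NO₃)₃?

La₂(CO₃)₃(s) ⇌ 2 La³⁺(aq) + 3 CO₃²⁻(aq)
La³⁺ is already present at 1.15×10⁻² mol/L. If s mol/L of La₂(CO₃)₃ dissolves, [CO₃²⁻] = 3s while [La³⁺] ≈ 1.15×10⁻² mol/L.
Ksp = [La³⁺]^2[CO₃²⁻]^3 = (1.15×10⁻²)^2(3s)^3
(3s)^3 = 3.12×10⁻³⁴ / (1.15×10⁻²)^2 = 2.36×10⁻³⁰
s = 4.44×10⁻¹¹ mol/L

4.44×10⁻¹¹ M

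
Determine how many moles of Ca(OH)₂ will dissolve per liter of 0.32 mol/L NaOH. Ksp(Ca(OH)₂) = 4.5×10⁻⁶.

4.4×10⁻⁵ M

Ca(OH)₂(s) ⇌ Ca²⁺(aq) + 2 OH⁻(aq)
With OH⁻ already at 0.32 mol/L and s small, take [OH⁻] ≈ 0.32 mol/L and [Ca²⁺] = s.
Ksp = [Ca²⁺][OH⁻]^2 = s(0.32)^2
s = 4.5×10⁻⁶ / (0.32)^2 = 4.4×10⁻⁵
s = 4.4×10⁻⁵ mol/L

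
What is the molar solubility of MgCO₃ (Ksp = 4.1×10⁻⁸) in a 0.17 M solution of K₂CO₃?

MgCO₃(s) ⇌ Mg²⁺(aq) + CO₃²⁻(aq)
The solution already contains CO₃²⁻ at 0.17 M. Let s be the molar solubility of MgCO₃.
[CO₃²⁻] ≈ 0.17 M (common ion dominates); [Mg²⁺] = s.
Ksp = [Mg²⁺][CO₃²⁻] = s(0.17)
s = 4.1×10⁻⁸ / (0.17) = 2.4×10⁻⁷
s = 2.4×10⁻⁷ M

2.4×10⁻⁷ M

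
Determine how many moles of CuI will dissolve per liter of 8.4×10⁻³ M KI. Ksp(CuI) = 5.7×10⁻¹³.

6.8×10⁻¹¹ M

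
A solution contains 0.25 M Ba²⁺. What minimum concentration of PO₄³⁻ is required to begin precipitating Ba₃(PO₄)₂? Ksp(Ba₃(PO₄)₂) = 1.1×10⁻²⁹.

A salt starts to precipitate once the ion product Q reaches its Ksp.
Ba₃(PO₄)₂(s) ⇌ 3 Ba²⁺(aq) + 2 PO₄³⁻(aq)
Ksp = [Ba²⁺]^3[PO₄³⁻]^2 = [PO₄³⁻]^2(0.25)^3
[PO₄³⁻]^2 = 1.1×10⁻²⁹ / (0.25)^3 = 7.0×10⁻²⁸
[PO₄³⁻] = 2.7×10⁻¹⁴ M

2.7×10⁻¹⁴ M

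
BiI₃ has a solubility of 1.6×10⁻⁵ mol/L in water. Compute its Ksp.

Ksp = 1.8×10⁻¹⁸

BiI₃(s) ⇌ Bi³⁺(aq) + 3 I⁻(aq)
Call the molar solubility s, so that [Bi³⁺] = s and [I⁻] = 3s.
Ksp = [Bi³⁺][I⁻]^3 = s · (3s)^3 = 27s^4
Ksp = 27 × (1.6×10⁻⁵)^4 = 1.8×10⁻¹⁸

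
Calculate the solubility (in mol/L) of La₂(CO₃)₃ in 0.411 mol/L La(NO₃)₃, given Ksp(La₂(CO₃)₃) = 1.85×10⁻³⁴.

La₂(CO₃)₃(s) ⇌ 2 La³⁺(aq) + 3 CO₃²⁻(aq)
The solution already contains La³⁺ at 0.411 mol/L. Let s be the molar solubility of La₂(CO₃)₃.
[La³⁺] ≈ 0.411 mol/L (common ion dominates); [CO₃²⁻] = 3s.
Ksp = [La³⁺]^2[CO₃²⁻]^3 = (0.411)^2(3s)^3
(3s)^3 = 1.85×10⁻³⁴ / (0.411)^2 = 1.10×10⁻³³
s = 3.44×10⁻¹² mol/L

3.44×10⁻¹² M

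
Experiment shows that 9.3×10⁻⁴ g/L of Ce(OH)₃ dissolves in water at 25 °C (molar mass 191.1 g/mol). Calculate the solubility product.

Molar solubility s = (9.3×10⁻⁴ g/L) / (191.1 g/mol) = 4.867×10⁻⁶ mol/L
Ce(OH)₃(s) ⇌ Ce³⁺(aq) + 3 OH⁻(aq)
With molar solubility s: [Ce³⁺] = s, [OH⁻] = 3s.
Ksp = [Ce³⁺][OH⁻]^3 = s · (3s)^3 = 27s^4
Ksp = 27 × (4.867×10⁻⁶)^4 = 1.5×10⁻²⁰

Ksp = 1.5×10⁻²⁰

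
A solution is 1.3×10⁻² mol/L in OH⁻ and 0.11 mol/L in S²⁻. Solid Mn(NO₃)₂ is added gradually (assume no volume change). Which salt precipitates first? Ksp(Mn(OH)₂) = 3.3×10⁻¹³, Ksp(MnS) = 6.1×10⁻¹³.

MnS

Each salt precipitates once Q = Ksp for that salt.
For Mn(OH)₂: [Mn²⁺] = (Ksp/[OH⁻]^2) = 2.0×10⁻⁹ mol/L
For MnS: [Mn²⁺] = (Ksp/[S²⁻]) = 5.5×10⁻¹² mol/L
Since MnS needs less Mn²⁺ to reach saturation, it precipitates first.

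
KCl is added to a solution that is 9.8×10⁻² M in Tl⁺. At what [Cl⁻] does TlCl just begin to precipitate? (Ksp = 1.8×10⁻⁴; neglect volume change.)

Each salt precipitates once Q = Ksp for that salt.
TlCl(s) ⇌ Tl⁺(aq) + Cl⁻(aq)
Ksp = [Tl⁺][Cl⁻] = [Cl⁻](9.8×10⁻²)
[Cl⁻] = 1.8×10⁻⁴ / (9.8×10⁻²) = 1.8×10⁻³
[Cl⁻] = 1.8×10⁻³ M

1.8×10⁻³ M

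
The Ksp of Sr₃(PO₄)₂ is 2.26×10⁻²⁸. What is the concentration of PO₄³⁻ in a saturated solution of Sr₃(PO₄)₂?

2.32×10⁻⁶ M

Sr₃(PO₄)₂(s) ⇌ 3 Sr²⁺(aq) + 2 PO₄³⁻(aq)
With molar solubility s: [Sr²⁺] = 3s, [PO₄³⁻] = 2s.
Ksp = [Sr²⁺]^3[PO₄³⁻]^2 = (3s)^3 · (2s)^2 = 108s^5 = 2.26×10⁻²⁸
s = 1.16×10⁻⁶ M
[PO₄³⁻] = 2s = 2.32×10⁻⁶ M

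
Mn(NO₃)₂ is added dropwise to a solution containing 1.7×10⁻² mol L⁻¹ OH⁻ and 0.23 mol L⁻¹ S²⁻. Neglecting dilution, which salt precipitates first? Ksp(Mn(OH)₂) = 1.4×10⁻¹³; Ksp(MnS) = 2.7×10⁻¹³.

MnS

A salt starts to precipitate once the ion product Q reaches its Ksp.
For Mn(OH)₂: [Mn²⁺] = (Ksp/[OH⁻]^2) = 4.8×10⁻¹⁰ mol L⁻¹
For MnS: [Mn²⁺] = (Ksp/[S²⁻]) = 1.2×10⁻¹² mol L⁻¹
The smaller threshold [Mn²⁺] is reached first, so MnS precipitates first.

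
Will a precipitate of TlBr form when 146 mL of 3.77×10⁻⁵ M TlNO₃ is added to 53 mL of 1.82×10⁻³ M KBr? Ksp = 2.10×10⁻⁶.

The combined volume is 199 mL.
[Tl⁺] = (3.77×10⁻⁵)(146)/199 = 2.77×10⁻⁵ M
[Br⁻] = (1.82×10⁻³)(53)/199 = 4.85×10⁻⁴ M
Q = [Tl⁺][Br⁻] = 1.34×10⁻⁸
Q = 1.34×10⁻⁸ < Ksp = 2.10×10⁻⁶, so the solution is unsaturated and no precipitate forms.

No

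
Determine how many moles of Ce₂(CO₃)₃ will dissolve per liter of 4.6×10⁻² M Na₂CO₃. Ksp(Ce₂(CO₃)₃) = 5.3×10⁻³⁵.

3.7×10⁻¹⁶ M

Ce₂(CO₃)₃(s) ⇌ 2 Ce³⁺(aq) + 3 CO₃²⁻(aq)
CO₃²⁻ is already present at 4.6×10⁻² M. If s mol/L of Ce₂(CO₃)₃ dissolves, [Ce³⁺] = 2s while [CO₃²⁻] ≈ 4.6×10⁻² M.
Ksp = [Ce³⁺]^2[CO₃²⁻]^3 = (2s)^2(4.6×10⁻²)^3
(2s)^2 = 5.3×10⁻³⁵ / (4.6×10⁻²)^3 = 5.4×10⁻³¹
s = 3.7×10⁻¹⁶ M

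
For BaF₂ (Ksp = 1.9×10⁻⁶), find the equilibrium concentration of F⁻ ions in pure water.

1.6×10⁻² M

BaF₂(s) ⇌ Ba²⁺(aq) + 2 F⁻(aq)
Let s be the molar solubility. Then [Ba²⁺] = s and [F⁻] = 2s.
Ksp = [Ba²⁺][F⁻]^2 = s · (2s)^2 = 4s^3 = 1.9×10⁻⁶
s = 7.8×10⁻³ mol L⁻¹
[F⁻] = 2s = 1.6×10⁻² mol L⁻¹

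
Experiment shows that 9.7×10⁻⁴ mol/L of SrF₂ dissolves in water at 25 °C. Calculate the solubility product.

SrF₂(s) ⇌ Sr²⁺(aq) + 2 F⁻(aq)
For each mole of SrF₂ that dissolves per liter, [Sr²⁺] = s and [F⁻] = 2s; let s denote this solubility.
Ksp = [Sr²⁺][F⁻]^2 = s · (2s)^2 = 4s^3
Ksp = 4 × (9.7×10⁻⁴)^3 = 3.7×10⁻⁹

Ksp = 3.7×10⁻⁹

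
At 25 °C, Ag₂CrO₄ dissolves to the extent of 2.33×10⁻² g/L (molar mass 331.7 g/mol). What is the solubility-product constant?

Molar solubility s = (2.33×10⁻² g/L) / (331.7 g/mol) = 7.0244×10⁻⁵ mol/L
Ag₂CrO₄(s) ⇌ 2 Ag⁺(aq) + CrO₄²⁻(aq)
With molar solubility s: [Ag⁺] = 2s, [CrO₄²⁻] = s.
Ksp = [Ag⁺]^2[CrO₄²⁻] = (2s)^2 · s = 4s^3
Ksp = 4 × (7.0244×10⁻⁵)^3 = 1.39×10⁻¹²

Ksp = 1.39×10⁻¹²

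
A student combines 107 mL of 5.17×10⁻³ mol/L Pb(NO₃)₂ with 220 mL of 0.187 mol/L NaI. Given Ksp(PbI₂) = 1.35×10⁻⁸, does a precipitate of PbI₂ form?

The combined volume is 327 mL.
[Pb²⁺] = (5.17×10⁻³)(107)/327 = 1.69×10⁻³ mol/L
[I⁻] = (0.187)(220)/327 = 0.126 mol/L
Q = [Pb²⁺][I⁻]^2 = 2.68×10⁻⁵
Since Q (2.68×10⁻⁵) exceeds Ksp (1.35×10⁻⁸), PbI₂ will precipitate.

Yes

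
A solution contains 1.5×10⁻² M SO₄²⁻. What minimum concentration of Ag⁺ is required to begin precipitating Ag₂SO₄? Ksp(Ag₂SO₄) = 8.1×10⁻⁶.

2.3×10⁻² M

A salt starts to precipitate once the ion product Q reaches its Ksp.
Ag₂SO₄(s) ⇌ 2 Ag⁺(aq) + SO₄²⁻(aq)
Ksp = [Ag⁺]^2[SO₄²⁻] = [Ag⁺]^2(1.5×10⁻²)
[Ag⁺]^2 = 8.1×10⁻⁶ / (1.5×10⁻²) = 5.4×10⁻⁴
[Ag⁺] = 2.3×10⁻² M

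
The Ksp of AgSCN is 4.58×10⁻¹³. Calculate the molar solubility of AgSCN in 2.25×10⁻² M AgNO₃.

2.04×10⁻¹¹ M

AgSCN(s) ⇌ Ag⁺(aq) + SCN⁻(aq)
The solution already contains Ag⁺ at 2.25×10⁻² M. Let s be the molar solubility of AgSCN.
[Ag⁺] ≈ 2.25×10⁻² M (common ion dominates); [SCN⁻] = s.
Ksp = [Ag⁺][SCN⁻] = (2.25×10⁻²)s
s = 4.58×10⁻¹³ / (2.25×10⁻²) = 2.04×10⁻¹¹
s = 2.04×10⁻¹¹ M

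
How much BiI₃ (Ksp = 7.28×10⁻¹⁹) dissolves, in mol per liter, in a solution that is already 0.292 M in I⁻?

BiI₃(s) ⇌ Bi³⁺(aq) + 3 I⁻(aq)
The solution already contains I⁻ at 0.292 M. Let s be the molar solubility of BiI₃.
[I⁻] ≈ 0.292 M (common ion dominates); [Bi³⁺] = s.
Ksp = [Bi³⁺][I⁻]^3 = s(0.292)^3
s = 7.28×10⁻¹⁹ / (0.292)^3 = 2.92×10⁻¹⁷
s = 2.92×10⁻¹⁷ M

2.92×10⁻¹⁷ M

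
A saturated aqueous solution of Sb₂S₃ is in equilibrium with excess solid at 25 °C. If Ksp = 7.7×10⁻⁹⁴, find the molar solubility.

9.3×10⁻²⁰ M

Sb₂S₃(s) ⇌ 2 Sb³⁺(aq) + 3 S²⁻(aq)
For each mole of Sb₂S₃ that dissolves per liter, [Sb³⁺] = 2s and [S²⁻] = 3s; let s denote this solubility.
Ksp = [Sb³⁺]^2[S²⁻]^3 = (2s)^2 · (3s)^3 = 108s^5
108s^5 = 7.7×10⁻⁹⁴  ⇒  s^5 = 7.1×10⁻⁹⁶
s = 9.3×10⁻²⁰ mol/L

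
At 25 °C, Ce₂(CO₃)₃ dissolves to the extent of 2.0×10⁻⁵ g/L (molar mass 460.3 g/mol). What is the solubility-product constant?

Ksp = 1.7×10⁻³⁵

Convert to molarity: s = 2.0×10⁻⁵ / 460.3 = 4.345×10⁻⁸ mol/L
Ce₂(CO₃)₃(s) ⇌ 2 Ce³⁺(aq) + 3 CO₃²⁻(aq)
For each mole of Ce₂(CO₃)₃ that dissolves per liter, [Ce³⁺] = 2s and [CO₃²⁻] = 3s; let s denote this solubility.
Ksp = [Ce³⁺]^2[CO₃²⁻]^3 = (2s)^2 · (3s)^3 = 108s^5
Ksp = 108 × (4.345×10⁻⁸)^5 = 1.7×10⁻³⁵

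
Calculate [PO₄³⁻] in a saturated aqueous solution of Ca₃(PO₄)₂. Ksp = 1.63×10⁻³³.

2.17×10⁻⁷ M

Ca₃(PO₄)₂(s) ⇌ 3 Ca²⁺(aq) + 2 PO₄³⁻(aq)
If s mol/L of Ca₃(PO₄)₂ dissolves, [Ca²⁺] = 3s and [PO₄³⁻] = 2s.
Ksp = [Ca²⁺]^3[PO₄³⁻]^2 = (3s)^3 · (2s)^2 = 108s^5 = 1.63×10⁻³³
s = 1.09×10⁻⁷ mol L⁻¹
[PO₄³⁻] = 2s = 2.17×10⁻⁷ mol L⁻¹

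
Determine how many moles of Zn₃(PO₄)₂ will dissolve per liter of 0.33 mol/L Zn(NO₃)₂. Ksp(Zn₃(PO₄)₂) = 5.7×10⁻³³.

Zn₃(PO₄)₂(s) ⇌ 3 Zn²⁺(aq) + 2 PO₄³⁻(aq)
Zn²⁺ is already present at 0.33 mol/L. If s mol/L of Zn₃(PO₄)₂ dissolves, [PO₄³⁻] = 2s while [Zn²⁺] ≈ 0.33 mol/L.
Ksp = [Zn²⁺]^3[PO₄³⁻]^2 = (0.33)^3(2s)^2
(2s)^2 = 5.7×10⁻³³ / (0.33)^3 = 1.6×10⁻³¹
s = 2.0×10⁻¹⁶ mol/L

2.0×10⁻¹⁶ M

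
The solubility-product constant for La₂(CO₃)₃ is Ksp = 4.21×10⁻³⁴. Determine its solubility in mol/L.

La₂(CO₃)₃(s) ⇌ 2 La³⁺(aq) + 3 CO₃²⁻(aq)
Call the molar solubility s, so that [La³⁺] = 2s and [CO₃²⁻] = 3s.
Ksp = [La³⁺]^2[CO₃²⁻]^3 = (2s)^2 · (3s)^3 = 108s^5
108s^5 = 4.21×10⁻³⁴  ⇒  s^5 = 3.90×10⁻³⁶
Taking the 5th root, s = 8.28×10⁻⁸ mol L⁻¹.

8.28×10⁻⁸ M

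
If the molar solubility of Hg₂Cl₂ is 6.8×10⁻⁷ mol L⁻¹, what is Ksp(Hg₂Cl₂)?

Hg₂Cl₂(s) ⇌ Hg₂²⁺(aq) + 2 Cl⁻(aq)
For each mole of Hg₂Cl₂ that dissolves per liter, [Hg₂²⁺] = s and [Cl⁻] = 2s; let s denote this solubility.
Ksp = [Hg₂²⁺][Cl⁻]^2 = s · (2s)^2 = 4s^3
Ksp = 4 × (6.8×10⁻⁷)^3 = 1.3×10⁻¹⁸

Ksp = 1.3×10⁻¹⁸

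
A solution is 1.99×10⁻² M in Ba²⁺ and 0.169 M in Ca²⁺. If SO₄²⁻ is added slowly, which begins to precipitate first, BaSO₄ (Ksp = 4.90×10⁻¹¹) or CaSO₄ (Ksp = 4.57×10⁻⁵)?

BaSO₄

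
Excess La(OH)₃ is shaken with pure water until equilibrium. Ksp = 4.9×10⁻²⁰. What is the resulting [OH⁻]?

2.0×10⁻⁵ M

La(OH)₃(s) ⇌ La³⁺(aq) + 3 OH⁻(aq)
With molar solubility s: [La³⁺] = s, [OH⁻] = 3s.
Ksp = [La³⁺][OH⁻]^3 = s · (3s)^3 = 27s^4 = 4.9×10⁻²⁰
s = 6.5×10⁻⁶ mol/L
[OH⁻] = 3s = 2.0×10⁻⁵ mol/L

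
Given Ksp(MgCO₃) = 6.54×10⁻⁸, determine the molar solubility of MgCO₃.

MgCO₃(s) ⇌ Mg²⁺(aq) + CO₃²⁻(aq)
Call the molar solubility s, so that [Mg²⁺] = s and [CO₃²⁻] = s.
Ksp = [Mg²⁺][CO₃²⁻] = s · s = s^2
s^2 = 6.54×10⁻⁸
Taking the 2nd root, s = 2.56×10⁻⁴ mol/L.

2.56×10⁻⁴ M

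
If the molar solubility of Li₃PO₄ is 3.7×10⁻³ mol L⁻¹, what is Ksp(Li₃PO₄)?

Ksp = 5.1×10⁻⁹

Li₃PO₄(s) ⇌ 3 Li⁺(aq) + PO₄³⁻(aq)
Call the molar solubility s, so that [Li⁺] = 3s and [PO₄³⁻] = s.
Ksp = [Li⁺]^3[PO₄³⁻] = (3s)^3 · s = 27s^4
Ksp = 27 × (3.7×10⁻³)^4 = 5.1×10⁻⁹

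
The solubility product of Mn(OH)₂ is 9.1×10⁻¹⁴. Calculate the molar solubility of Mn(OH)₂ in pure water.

2.8×10⁻⁵ M

Mn(OH)₂(s) ⇌ Mn²⁺(aq) + 2 OH⁻(aq)
With molar solubility s: [Mn²⁺] = s, [OH⁻] = 2s.
Ksp = [Mn²⁺][OH⁻]^2 = s · (2s)^2 = 4s^3
4s^3 = 9.1×10⁻¹⁴  ⇒  s^3 = 2.3×10⁻¹⁴
s = (2.3×10⁻¹⁴)^(1/3) = 2.8×10⁻⁵ M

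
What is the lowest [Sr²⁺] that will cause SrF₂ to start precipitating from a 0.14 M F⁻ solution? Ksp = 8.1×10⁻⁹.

4.1×10⁻⁷ M

Precipitation begins when Q = Ksp.
SrF₂(s) ⇌ Sr²⁺(aq) + 2 F⁻(aq)
Ksp = [Sr²⁺][F⁻]^2 = [Sr²⁺](0.14)^2
[Sr²⁺] = 8.1×10⁻⁹ / (0.14)^2 = 4.1×10⁻⁷
[Sr²⁺] = 4.1×10⁻⁷ M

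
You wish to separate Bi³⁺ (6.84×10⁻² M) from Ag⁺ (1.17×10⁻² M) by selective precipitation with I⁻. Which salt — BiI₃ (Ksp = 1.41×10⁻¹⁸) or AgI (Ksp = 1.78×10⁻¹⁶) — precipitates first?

The threshold for precipitation is Q = Ksp.
For BiI₃: [I⁻] = (Ksp/[Bi³⁺])^(1/3) = 2.74×10⁻⁶ M
For AgI: [I⁻] = (Ksp/[Ag⁺]) = 1.52×10⁻¹⁴ M
AgI requires the lower [I⁻], so it precipitates first.

AgI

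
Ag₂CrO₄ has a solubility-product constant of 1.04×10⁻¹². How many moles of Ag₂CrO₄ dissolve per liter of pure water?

6.38×10⁻⁵ M

Ag₂CrO₄(s) ⇌ 2 Ag⁺(aq) + CrO₄²⁻(aq)
If s mol/L of Ag₂CrO₄ dissolves, [Ag⁺] = 2s and [CrO₄²⁻] = s.
Ksp = [Ag⁺]^2[CrO₄²⁻] = (2s)^2 · s = 4s^3
4s^3 = 1.04×10⁻¹²  ⇒  s^3 = 2.60×10⁻¹³
s = (2.60×10⁻¹³)^(1/3) = 6.38×10⁻⁵ M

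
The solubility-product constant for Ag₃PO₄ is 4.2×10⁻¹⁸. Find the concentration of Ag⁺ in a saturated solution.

Ag₃PO₄(s) ⇌ 3 Ag⁺(aq) + PO₄³⁻(aq)
With molar solubility s: [Ag⁺] = 3s, [PO₄³⁻] = s.
Ksp = [Ag⁺]^3[PO₄³⁻] = (3s)^3 · s = 27s^4 = 4.2×10⁻¹⁸
s = 2.0×10⁻⁵ M
[Ag⁺] = 3s = 6.0×10⁻⁵ M

6.0×10⁻⁵ M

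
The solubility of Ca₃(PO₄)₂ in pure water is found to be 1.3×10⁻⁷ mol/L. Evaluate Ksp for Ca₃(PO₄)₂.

Ksp = 4.0×10⁻³³

Ca₃(PO₄)₂(s) ⇌ 3 Ca²⁺(aq) + 2 PO₄³⁻(aq)
Let s be the molar solubility. Then [Ca²⁺] = 3s and [PO₄³⁻] = 2s.
Ksp = [Ca²⁺]^3[PO₄³⁻]^2 = (3s)^3 · (2s)^2 = 108s^5
Ksp = 108 × (1.3×10⁻⁷)^5 = 4.0×10⁻³³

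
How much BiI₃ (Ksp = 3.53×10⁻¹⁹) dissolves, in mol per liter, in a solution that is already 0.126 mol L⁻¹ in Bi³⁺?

4.70×10⁻⁷ M

BiI₃(s) ⇌ Bi³⁺(aq) + 3 I⁻(aq)
The solution already contains Bi³⁺ at 0.126 mol L⁻¹. Let s be the molar solubility of BiI₃.
[Bi³⁺] ≈ 0.126 mol L⁻¹ (common ion dominates); [I⁻] = 3s.
Ksp = [Bi³⁺][I⁻]^3 = (0.126)(3s)^3
(3s)^3 = 3.53×10⁻¹⁹ / (0.126) = 2.80×10⁻¹⁸
s = 4.70×10⁻⁷ mol L⁻¹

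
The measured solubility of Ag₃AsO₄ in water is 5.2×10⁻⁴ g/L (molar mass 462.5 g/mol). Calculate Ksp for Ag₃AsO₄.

Ksp = 4.3×10⁻²³

Molar solubility s = (5.2×10⁻⁴ g/L) / (462.5 g/mol) = 1.124×10⁻⁶ mol/L
Ag₃AsO₄(s) ⇌ 3 Ag⁺(aq) + AsO₄³⁻(aq)
If s mol/L of Ag₃AsO₄ dissolves, [Ag⁺] = 3s and [AsO₄³⁻] = s.
Ksp = [Ag⁺]^3[AsO₄³⁻] = (3s)^3 · s = 27s^4
Ksp = 27 × (1.124×10⁻⁶)^4 = 4.3×10⁻²³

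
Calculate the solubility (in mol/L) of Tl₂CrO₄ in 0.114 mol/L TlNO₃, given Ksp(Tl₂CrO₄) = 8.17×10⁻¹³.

Tl₂CrO₄(s) ⇌ 2 Tl⁺(aq) + CrO₄²⁻(aq)
Tl⁺ is already present at 0.114 mol/L. If s mol/L of Tl₂CrO₄ dissolves, [CrO₄²⁻] = s while [Tl⁺] ≈ 0.114 mol/L.
Ksp = [Tl⁺]^2[CrO₄²⁻] = (0.114)^2s
s = 8.17×10⁻¹³ / (0.114)^2 = 6.29×10⁻¹¹
s = 6.29×10⁻¹¹ mol/L

6.29×10⁻¹¹ M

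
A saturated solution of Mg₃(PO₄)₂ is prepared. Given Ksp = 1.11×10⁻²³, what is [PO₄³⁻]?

2.01×10⁻⁵ M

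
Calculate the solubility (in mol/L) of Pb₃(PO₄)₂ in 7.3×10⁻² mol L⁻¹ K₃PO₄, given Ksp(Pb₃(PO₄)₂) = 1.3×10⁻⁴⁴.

4.5×10⁻¹⁵ M

Pb₃(PO₄)₂(s) ⇌ 3 Pb²⁺(aq) + 2 PO₄³⁻(aq)
The solution already contains PO₄³⁻ at 7.3×10⁻² mol L⁻¹. Let s be the molar solubility of Pb₃(PO₄)₂.
[PO₄³⁻] ≈ 7.3×10⁻² mol L⁻¹ (common ion dominates); [Pb²⁺] = 3s.
Ksp = [Pb²⁺]^3[PO₄³⁻]^2 = (3s)^3(7.3×10⁻²)^2
(3s)^3 = 1.3×10⁻⁴⁴ / (7.3×10⁻²)^2 = 2.4×10⁻⁴²
s = 4.5×10⁻¹⁵ mol L⁻¹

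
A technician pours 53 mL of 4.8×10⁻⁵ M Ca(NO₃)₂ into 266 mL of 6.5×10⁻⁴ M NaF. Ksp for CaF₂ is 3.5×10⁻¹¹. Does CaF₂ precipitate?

No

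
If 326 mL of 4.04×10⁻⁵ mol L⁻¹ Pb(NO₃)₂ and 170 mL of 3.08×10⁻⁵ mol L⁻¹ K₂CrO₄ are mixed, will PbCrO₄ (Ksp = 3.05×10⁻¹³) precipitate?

Total volume after mixing = 326 + 170 = 496 mL.
[Pb²⁺] = (4.04×10⁻⁵)(326)/496 = 2.66×10⁻⁵ mol L⁻¹
[CrO₄²⁻] = (3.08×10⁻⁵)(170)/496 = 1.06×10⁻⁵ mol L⁻¹
Q = [Pb²⁺][CrO₄²⁻] = 2.80×10⁻¹⁰
Since Q (2.80×10⁻¹⁰) exceeds Ksp (3.05×10⁻¹³), PbCrO₄ will precipitate.

Yes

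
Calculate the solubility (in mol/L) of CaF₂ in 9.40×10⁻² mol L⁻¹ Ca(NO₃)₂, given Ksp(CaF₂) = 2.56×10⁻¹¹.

8.25×10⁻⁶ M

CaF₂(s) ⇌ Ca²⁺(aq) + 2 F⁻(aq)
The solution already contains Ca²⁺ at 9.40×10⁻² mol L⁻¹. Let s be the molar solubility of CaF₂.
[Ca²⁺] ≈ 9.40×10⁻² mol L⁻¹ (common ion dominates); [F⁻] = 2s.
Ksp = [Ca²⁺][F⁻]^2 = (9.40×10⁻²)(2s)^2
(2s)^2 = 2.56×10⁻¹¹ / (9.40×10⁻²) = 2.72×10⁻¹⁰
s = 8.25×10⁻⁶ mol L⁻¹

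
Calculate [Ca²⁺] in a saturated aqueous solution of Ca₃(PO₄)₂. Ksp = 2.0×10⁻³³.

3.4×10⁻⁷ M

Ca₃(PO₄)₂(s) ⇌ 3 Ca²⁺(aq) + 2 PO₄³⁻(aq)
For each mole of Ca₃(PO₄)₂ that dissolves per liter, [Ca²⁺] = 3s and [PO₄³⁻] = 2s; let s denote this solubility.
Ksp = [Ca²⁺]^3[PO₄³⁻]^2 = (3s)^3 · (2s)^2 = 108s^5 = 2.0×10⁻³³
s = 1.1×10⁻⁷ M
[Ca²⁺] = 3s = 3.4×10⁻⁷ M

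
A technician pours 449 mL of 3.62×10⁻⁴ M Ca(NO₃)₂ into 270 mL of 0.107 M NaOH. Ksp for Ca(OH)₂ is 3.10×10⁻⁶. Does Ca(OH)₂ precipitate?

No

The combined volume is 719 mL.
[Ca²⁺] = (3.62×10⁻⁴)(449)/719 = 2.26×10⁻⁴ M
[OH⁻] = (0.107)(270)/719 = 4.02×10⁻² M
Q = [Ca²⁺][OH⁻]^2 = 3.65×10⁻⁷
Q < Ksp (3.65×10⁻⁷ vs 3.10×10⁻⁶); the solution remains unsaturated and no precipitate forms.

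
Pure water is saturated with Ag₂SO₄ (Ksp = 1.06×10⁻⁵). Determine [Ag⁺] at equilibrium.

2.77×10⁻² M

Ag₂SO₄(s) ⇌ 2 Ag⁺(aq) + SO₄²⁻(aq)
Call the molar solubility s, so that [Ag⁺] = 2s and [SO₄²⁻] = s.
Ksp = [Ag⁺]^2[SO₄²⁻] = (2s)^2 · s = 4s^3 = 1.06×10⁻⁵
s = 1.38×10⁻² mol L⁻¹
[Ag⁺] = 2s = 2.77×10⁻² mol L⁻¹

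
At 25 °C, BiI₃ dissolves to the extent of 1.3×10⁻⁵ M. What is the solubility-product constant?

Ksp = 7.7×10⁻¹⁹

BiI₃(s) ⇌ Bi³⁺(aq) + 3 I⁻(aq)
If s mol/L of BiI₃ dissolves, [Bi³⁺] = s and [I⁻] = 3s.
Ksp = [Bi³⁺][I⁻]^3 = s · (3s)^3 = 27s^4
Ksp = 27 × (1.3×10⁻⁵)^4 = 7.7×10⁻¹⁹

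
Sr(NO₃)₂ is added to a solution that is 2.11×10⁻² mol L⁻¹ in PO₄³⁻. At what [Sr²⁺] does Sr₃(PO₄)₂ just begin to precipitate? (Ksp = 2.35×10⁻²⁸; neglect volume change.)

8.08×10⁻⁹ M

Each salt precipitates once Q = Ksp for that salt.
Sr₃(PO₄)₂(s) ⇌ 3 Sr²⁺(aq) + 2 PO₄³⁻(aq)
Ksp = [Sr²⁺]^3[PO₄³⁻]^2 = [Sr²⁺]^3(2.11×10⁻²)^2
[Sr²⁺]^3 = 2.35×10⁻²⁸ / (2.11×10⁻²)^2 = 5.28×10⁻²⁵
[Sr²⁺] = 8.08×10⁻⁹ mol L⁻¹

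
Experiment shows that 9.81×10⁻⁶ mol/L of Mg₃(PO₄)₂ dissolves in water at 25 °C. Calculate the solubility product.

Ksp = 9.81×10⁻²⁴

Mg₃(PO₄)₂(s) ⇌ 3 Mg²⁺(aq) + 2 PO₄³⁻(aq)
For each mole of Mg₃(PO₄)₂ that dissolves per liter, [Mg²⁺] = 3s and [PO₄³⁻] = 2s; let s denote this solubility.
Ksp = [Mg²⁺]^3[PO₄³⁻]^2 = (3s)^3 · (2s)^2 = 108s^5
Ksp = 108 × (9.81×10⁻⁶)^5 = 9.81×10⁻²⁴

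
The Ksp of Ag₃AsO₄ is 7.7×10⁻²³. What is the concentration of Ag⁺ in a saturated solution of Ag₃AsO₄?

Ag₃AsO₄(s) ⇌ 3 Ag⁺(aq) + AsO₄³⁻(aq)
If s mol/L of Ag₃AsO₄ dissolves, [Ag⁺] = 3s and [AsO₄³⁻] = s.
Ksp = [Ag⁺]^3[AsO₄³⁻] = (3s)^3 · s = 27s^4 = 7.7×10⁻²³
s = 1.3×10⁻⁶ mol L⁻¹
[Ag⁺] = 3s = 3.9×10⁻⁶ mol L⁻¹

3.9×10⁻⁶ M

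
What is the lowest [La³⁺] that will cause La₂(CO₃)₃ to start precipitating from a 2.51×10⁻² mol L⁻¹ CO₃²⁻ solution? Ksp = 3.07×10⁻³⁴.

4.41×10⁻¹⁵ M

Precipitation begins when Q = Ksp.
La₂(CO₃)₃(s) ⇌ 2 La³⁺(aq) + 3 CO₃²⁻(aq)
Ksp = [La³⁺]^2[CO₃²⁻]^3 = [La³⁺]^2(2.51×10⁻²)^3
[La³⁺]^2 = 3.07×10⁻³⁴ / (2.51×10⁻²)^3 = 1.94×10⁻²⁹
[La³⁺] = 4.41×10⁻¹⁵ mol L⁻¹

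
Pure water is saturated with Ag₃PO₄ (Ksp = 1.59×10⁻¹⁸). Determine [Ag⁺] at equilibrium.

Ag₃PO₄(s) ⇌ 3 Ag⁺(aq) + PO₄³⁻(aq)
For each mole of Ag₃PO₄ that dissolves per liter, [Ag⁺] = 3s and [PO₄³⁻] = s; let s denote this solubility.
Ksp = [Ag⁺]^3[PO₄³⁻] = (3s)^3 · s = 27s^4 = 1.59×10⁻¹⁸
s = 1.56×10⁻⁵ mol L⁻¹
[Ag⁺] = 3s = 4.67×10⁻⁵ mol L⁻¹

4.67×10⁻⁵ M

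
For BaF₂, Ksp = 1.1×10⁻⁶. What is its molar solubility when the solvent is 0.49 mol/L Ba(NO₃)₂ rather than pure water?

7.5×10⁻⁴ M

BaF₂(s) ⇌ Ba²⁺(aq) + 2 F⁻(aq)
Let s be the solubility of BaF₂ here. The common ion gives [Ba²⁺] ≈ 0.49 mol/L, and [F⁻] = 2s.
Ksp = [Ba²⁺][F⁻]^2 = (0.49)(2s)^2
(2s)^2 = 1.1×10⁻⁶ / (0.49) = 2.2×10⁻⁶
s = 7.5×10⁻⁴ mol/L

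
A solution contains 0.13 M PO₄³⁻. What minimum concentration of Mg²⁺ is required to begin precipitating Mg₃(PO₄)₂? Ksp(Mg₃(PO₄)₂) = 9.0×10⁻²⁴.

Precipitation begins when Q = Ksp.
Mg₃(PO₄)₂(s) ⇌ 3 Mg²⁺(aq) + 2 PO₄³⁻(aq)
Ksp = [Mg²⁺]^3[PO₄³⁻]^2 = [Mg²⁺]^3(0.13)^2
[Mg²⁺]^3 = 9.0×10⁻²⁴ / (0.13)^2 = 5.3×10⁻²²
[Mg²⁺] = 8.1×10⁻⁸ M

8.1×10⁻⁸ M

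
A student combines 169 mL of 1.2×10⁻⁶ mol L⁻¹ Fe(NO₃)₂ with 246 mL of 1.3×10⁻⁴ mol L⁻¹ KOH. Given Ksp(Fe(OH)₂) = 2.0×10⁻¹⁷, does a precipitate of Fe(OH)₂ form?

Total volume after mixing = 169 + 246 = 415 mL.
[Fe²⁺] = (1.2×10⁻⁶)(169)/415 = 4.9×10⁻⁷ mol L⁻¹
[OH⁻] = (1.3×10⁻⁴)(246)/415 = 7.7×10⁻⁵ mol L⁻¹
Q = [Fe²⁺][OH⁻]^2 = 2.9×10⁻¹⁵
Because Q > Ksp (2.9×10⁻¹⁵ vs 2.0×10⁻¹⁷), a precipitate of Fe(OH)₂ forms.

Yes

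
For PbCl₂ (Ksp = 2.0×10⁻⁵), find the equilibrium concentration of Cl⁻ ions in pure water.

PbCl₂(s) ⇌ Pb²⁺(aq) + 2 Cl⁻(aq)
With molar solubility s: [Pb²⁺] = s, [Cl⁻] = 2s.
Ksp = [Pb²⁺][Cl⁻]^2 = s · (2s)^2 = 4s^3 = 2.0×10⁻⁵
s = 1.7×10⁻² mol/L
[Cl⁻] = 2s = 3.4×10⁻² mol/L

3.4×10⁻² M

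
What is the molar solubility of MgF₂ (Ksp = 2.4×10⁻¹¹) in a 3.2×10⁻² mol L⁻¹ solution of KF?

2.3×10⁻⁸ M

MgF₂(s) ⇌ Mg²⁺(aq) + 2 F⁻(aq)
F⁻ is already present at 3.2×10⁻² mol L⁻¹. If s mol/L of MgF₂ dissolves, [Mg²⁺] = s while [F⁻] ≈ 3.2×10⁻² mol L⁻¹.
Ksp = [Mg²⁺][F⁻]^2 = s(3.2×10⁻²)^2
s = 2.4×10⁻¹¹ / (3.2×10⁻²)^2 = 2.3×10⁻⁸
s = 2.3×10⁻⁸ mol L⁻¹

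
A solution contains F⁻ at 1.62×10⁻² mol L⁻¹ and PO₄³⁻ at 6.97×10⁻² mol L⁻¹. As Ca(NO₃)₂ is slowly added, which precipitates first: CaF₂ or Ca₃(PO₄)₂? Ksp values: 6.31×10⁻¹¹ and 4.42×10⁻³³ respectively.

Ca₃(PO₄)₂

A salt starts to precipitate once the ion product Q reaches its Ksp.
For CaF₂: [Ca²⁺] = (Ksp/[F⁻]^2) = 2.40×10⁻⁷ mol L⁻¹
For Ca₃(PO₄)₂: [Ca²⁺] = (Ksp/[PO₄³⁻]^2)^(1/3) = 9.69×10⁻¹¹ mol L⁻¹
Ca₃(PO₄)₂ requires the lower [Ca²⁺], so it precipitates first.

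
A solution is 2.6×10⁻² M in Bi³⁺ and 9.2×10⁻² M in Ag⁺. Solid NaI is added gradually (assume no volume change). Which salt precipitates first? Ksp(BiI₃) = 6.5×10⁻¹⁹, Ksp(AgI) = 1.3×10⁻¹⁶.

The threshold for precipitation is Q = Ksp.
For BiI₃: [I⁻] = (Ksp/[Bi³⁺])^(1/3) = 2.9×10⁻⁶ M
For AgI: [I⁻] = (Ksp/[Ag⁺]) = 1.4×10⁻¹⁵ M
AgI requires the lower [I⁻], so it precipitates first.

AgI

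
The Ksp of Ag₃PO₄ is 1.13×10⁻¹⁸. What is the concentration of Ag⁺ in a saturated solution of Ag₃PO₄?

Ag₃PO₄(s) ⇌ 3 Ag⁺(aq) + PO₄³⁻(aq)
For each mole of Ag₃PO₄ that dissolves per liter, [Ag⁺] = 3s and [PO₄³⁻] = s; let s denote this solubility.
Ksp = [Ag⁺]^3[PO₄³⁻] = (3s)^3 · s = 27s^4 = 1.13×10⁻¹⁸
s = 1.43×10⁻⁵ mol/L
[Ag⁺] = 3s = 4.29×10⁻⁵ mol/L

4.29×10⁻⁵ M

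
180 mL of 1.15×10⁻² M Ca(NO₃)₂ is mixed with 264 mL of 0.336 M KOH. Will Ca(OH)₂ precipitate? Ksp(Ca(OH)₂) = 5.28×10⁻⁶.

Total volume after mixing = 180 + 264 = 444 mL.
[Ca²⁺] = (1.15×10⁻²)(180)/444 = 4.66×10⁻³ M
[OH⁻] = (0.336)(264)/444 = 0.200 M
Q = [Ca²⁺][OH⁻]^2 = 1.86×10⁻⁴
Because Q > Ksp (1.86×10⁻⁴ vs 5.28×10⁻⁶), a precipitate of Ca(OH)₂ forms.

Yes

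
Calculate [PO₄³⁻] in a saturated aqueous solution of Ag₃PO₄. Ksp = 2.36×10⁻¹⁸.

1.72×10⁻⁵ M

Ag₃PO₄(s) ⇌ 3 Ag⁺(aq) + PO₄³⁻(aq)
With molar solubility s: [Ag⁺] = 3s, [PO₄³⁻] = s.
Ksp = [Ag⁺]^3[PO₄³⁻] = (3s)^3 · s = 27s^4 = 2.36×10⁻¹⁸
s = 1.72×10⁻⁵ mol/L
[PO₄³⁻] = s = 1.72×10⁻⁵ mol/L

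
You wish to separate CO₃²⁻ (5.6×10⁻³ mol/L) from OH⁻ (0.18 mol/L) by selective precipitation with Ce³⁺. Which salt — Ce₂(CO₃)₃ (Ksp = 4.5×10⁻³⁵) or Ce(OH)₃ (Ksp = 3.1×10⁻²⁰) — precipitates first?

A salt starts to precipitate once the ion product Q reaches its Ksp.
For Ce₂(CO₃)₃: [Ce³⁺] = (Ksp/[CO₃²⁻]^3)^(1/2) = 1.6×10⁻¹⁴ mol/L
For Ce(OH)₃: [Ce³⁺] = (Ksp/[OH⁻]^3) = 5.3×10⁻¹⁸ mol/L
Ce(OH)₃ requires the lower [Ce³⁺], so it precipitates first.

Ce(OH)₃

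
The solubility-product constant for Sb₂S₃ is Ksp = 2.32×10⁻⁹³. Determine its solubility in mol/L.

1.17×10⁻¹⁹ M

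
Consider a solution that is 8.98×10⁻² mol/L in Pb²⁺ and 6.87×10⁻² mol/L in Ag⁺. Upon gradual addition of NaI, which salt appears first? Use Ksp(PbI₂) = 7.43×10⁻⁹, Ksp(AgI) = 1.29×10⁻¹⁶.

AgI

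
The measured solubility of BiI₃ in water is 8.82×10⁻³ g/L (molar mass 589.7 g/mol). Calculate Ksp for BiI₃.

s = (8.82×10⁻³ g L⁻¹)/(589.7 g mol⁻¹) = 1.4957×10⁻⁵ M
BiI₃(s) ⇌ Bi³⁺(aq) + 3 I⁻(aq)
Let s be the molar solubility. Then [Bi³⁺] = s and [I⁻] = 3s.
Ksp = [Bi³⁺][I⁻]^3 = s · (3s)^3 = 27s^4
Ksp = 27 × (1.4957×10⁻⁵)^4 = 1.35×10⁻¹⁸

Ksp = 1.35×10⁻¹⁸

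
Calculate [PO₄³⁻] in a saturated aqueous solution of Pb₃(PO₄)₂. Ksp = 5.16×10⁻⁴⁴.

1.73×10⁻⁹ M

Pb₃(PO₄)₂(s) ⇌ 3 Pb²⁺(aq) + 2 PO₄³⁻(aq)
If s mol/L of Pb₃(PO₄)₂ dissolves, [Pb²⁺] = 3s and [PO₄³⁻] = 2s.
Ksp = [Pb²⁺]^3[PO₄³⁻]^2 = (3s)^3 · (2s)^2 = 108s^5 = 5.16×10⁻⁴⁴
s = 8.63×10⁻¹⁰ M
[PO₄³⁻] = 2s = 1.73×10⁻⁹ M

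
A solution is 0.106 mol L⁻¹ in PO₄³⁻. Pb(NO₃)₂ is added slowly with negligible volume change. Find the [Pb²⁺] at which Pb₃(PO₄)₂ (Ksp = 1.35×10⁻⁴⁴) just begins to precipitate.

The threshold for precipitation is Q = Ksp.
Pb₃(PO₄)₂(s) ⇌ 3 Pb²⁺(aq) + 2 PO₄³⁻(aq)
Ksp = [Pb²⁺]^3[PO₄³⁻]^2 = [Pb²⁺]^3(0.106)^2
[Pb²⁺]^3 = 1.35×10⁻⁴⁴ / (0.106)^2 = 1.20×10⁻⁴²
[Pb²⁺] = 1.06×10⁻¹⁴ mol L⁻¹

1.06×10⁻¹⁴ M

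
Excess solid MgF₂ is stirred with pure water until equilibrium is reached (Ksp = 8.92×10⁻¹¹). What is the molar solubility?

2.81×10⁻⁴ M

MgF₂(s) ⇌ Mg²⁺(aq) + 2 F⁻(aq)
Let s be the molar solubility. Then [Mg²⁺] = s and [F⁻] = 2s.
Ksp = [Mg²⁺][F⁻]^2 = s · (2s)^2 = 4s^3
4s^3 = 8.92×10⁻¹¹  ⇒  s^3 = 2.23×10⁻¹¹
s = 2.81×10⁻⁴ mol/L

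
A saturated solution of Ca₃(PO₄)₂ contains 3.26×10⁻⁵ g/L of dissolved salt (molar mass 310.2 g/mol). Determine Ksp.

Ksp = 1.38×10⁻³³

Molar solubility s = (3.26×10⁻⁵ g/L) / (310.2 g/mol) = 1.0509×10⁻⁷ mol/L
Ca₃(PO₄)₂(s) ⇌ 3 Ca²⁺(aq) + 2 PO₄³⁻(aq)
With molar solubility s: [Ca²⁺] = 3s, [PO₄³⁻] = 2s.
Ksp = [Ca²⁺]^3[PO₄³⁻]^2 = (3s)^3 · (2s)^2 = 108s^5
Ksp = 108 × (1.0509×10⁻⁷)^5 = 1.38×10⁻³³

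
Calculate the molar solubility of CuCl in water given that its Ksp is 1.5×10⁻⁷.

CuCl(s) ⇌ Cu⁺(aq) + Cl⁻(aq)
For each mole of CuCl that dissolves per liter, [Cu⁺] = s and [Cl⁻] = s; let s denote this solubility.
Ksp = [Cu⁺][Cl⁻] = s · s = s^2
s^2 = 1.5×10⁻⁷
s = (1.5×10⁻⁷)^(1/2) = 3.9×10⁻⁴ mol L⁻¹

3.9×10⁻⁴ M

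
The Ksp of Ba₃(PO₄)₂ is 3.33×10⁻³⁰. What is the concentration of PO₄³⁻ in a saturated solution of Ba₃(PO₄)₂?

Ba₃(PO₄)₂(s) ⇌ 3 Ba²⁺(aq) + 2 PO₄³⁻(aq)
With molar solubility s: [Ba²⁺] = 3s, [PO₄³⁻] = 2s.
Ksp = [Ba²⁺]^3[PO₄³⁻]^2 = (3s)^3 · (2s)^2 = 108s^5 = 3.33×10⁻³⁰
s = 4.99×10⁻⁷ mol L⁻¹
[PO₄³⁻] = 2s = 9.97×10⁻⁷ mol L⁻¹

9.97×10⁻⁷ M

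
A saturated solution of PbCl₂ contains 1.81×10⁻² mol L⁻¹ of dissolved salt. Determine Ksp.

PbCl₂(s) ⇌ Pb²⁺(aq) + 2 Cl⁻(aq)
For each mole of PbCl₂ that dissolves per liter, [Pb²⁺] = s and [Cl⁻] = 2s; let s denote this solubility.
Ksp = [Pb²⁺][Cl⁻]^2 = s · (2s)^2 = 4s^3
Ksp = 4 × (1.81×10⁻²)^3 = 2.37×10⁻⁵

Ksp = 2.37×10⁻⁵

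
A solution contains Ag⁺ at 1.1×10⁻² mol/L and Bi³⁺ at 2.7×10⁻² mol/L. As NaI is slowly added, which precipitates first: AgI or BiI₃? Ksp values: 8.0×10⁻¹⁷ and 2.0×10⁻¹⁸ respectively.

Precipitation begins when Q = Ksp.
For AgI: [I⁻] = (Ksp/[Ag⁺]) = 7.3×10⁻¹⁵ mol/L
For BiI₃: [I⁻] = (Ksp/[Bi³⁺])^(1/3) = 4.2×10⁻⁶ mol/L
AgI requires the lower [I⁻], so it precipitates first.

AgI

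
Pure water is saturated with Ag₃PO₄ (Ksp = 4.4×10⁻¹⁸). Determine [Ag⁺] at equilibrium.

Ag₃PO₄(s) ⇌ 3 Ag⁺(aq) + PO₄³⁻(aq)
Call the molar solubility s, so that [Ag⁺] = 3s and [PO₄³⁻] = s.
Ksp = [Ag⁺]^3[PO₄³⁻] = (3s)^3 · s = 27s^4 = 4.4×10⁻¹⁸
s = 2.0×10⁻⁵ M
[Ag⁺] = 3s = 6.0×10⁻⁵ M

6.0×10⁻⁵ M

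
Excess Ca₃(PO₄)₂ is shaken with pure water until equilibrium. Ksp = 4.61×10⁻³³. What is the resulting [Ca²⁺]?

Ca₃(PO₄)₂(s) ⇌ 3 Ca²⁺(aq) + 2 PO₄³⁻(aq)
Call the molar solubility s, so that [Ca²⁺] = 3s and [PO₄³⁻] = 2s.
Ksp = [Ca²⁺]^3[PO₄³⁻]^2 = (3s)^3 · (2s)^2 = 108s^5 = 4.61×10⁻³³
s = 1.34×10⁻⁷ mol/L
[Ca²⁺] = 3s = 4.01×10⁻⁷ mol/L

4.01×10⁻⁷ M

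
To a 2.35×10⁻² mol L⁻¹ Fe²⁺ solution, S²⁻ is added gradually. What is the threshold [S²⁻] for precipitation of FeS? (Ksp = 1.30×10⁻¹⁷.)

Each salt precipitates once Q = Ksp for that salt.
FeS(s) ⇌ Fe²⁺(aq) + S²⁻(aq)
Ksp = [Fe²⁺][S²⁻] = [S²⁻](2.35×10⁻²)
[S²⁻] = 1.30×10⁻¹⁷ / (2.35×10⁻²) = 5.53×10⁻¹⁶
[S²⁻] = 5.53×10⁻¹⁶ mol L⁻¹

5.53×10⁻¹⁶ M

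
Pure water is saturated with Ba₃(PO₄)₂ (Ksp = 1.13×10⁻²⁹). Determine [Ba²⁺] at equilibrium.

Ba₃(PO₄)₂(s) ⇌ 3 Ba²⁺(aq) + 2 PO₄³⁻(aq)
With molar solubility s: [Ba²⁺] = 3s, [PO₄³⁻] = 2s.
Ksp = [Ba²⁺]^3[PO₄³⁻]^2 = (3s)^3 · (2s)^2 = 108s^5 = 1.13×10⁻²⁹
s = 6.37×10⁻⁷ M
[Ba²⁺] = 3s = 1.91×10⁻⁶ M

1.91×10⁻⁶ M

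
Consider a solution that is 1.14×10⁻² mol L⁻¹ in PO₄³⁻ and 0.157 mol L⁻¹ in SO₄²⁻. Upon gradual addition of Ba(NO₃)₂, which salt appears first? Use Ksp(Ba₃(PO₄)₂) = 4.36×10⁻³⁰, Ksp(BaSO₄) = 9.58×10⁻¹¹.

BaSO₄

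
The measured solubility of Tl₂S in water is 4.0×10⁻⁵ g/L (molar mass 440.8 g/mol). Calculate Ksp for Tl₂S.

Ksp = 3.0×10⁻²¹

Molar solubility s = (4.0×10⁻⁵ g/L) / (440.8 g/mol) = 9.074×10⁻⁸ mol/L
Tl₂S(s) ⇌ 2 Tl⁺(aq) + S²⁻(aq)
Let s be the molar solubility. Then [Tl⁺] = 2s and [S²⁻] = s.
Ksp = [Tl⁺]^2[S²⁻] = (2s)^2 · s = 4s^3
Ksp = 4 × (9.074×10⁻⁸)^3 = 3.0×10⁻²¹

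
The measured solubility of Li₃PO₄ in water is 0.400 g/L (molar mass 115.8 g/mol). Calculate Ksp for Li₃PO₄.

Ksp = 3.84×10⁻⁹

Convert to molarity: s = 0.400 / 115.8 = 3.4542×10⁻³ mol/L
Li₃PO₄(s) ⇌ 3 Li⁺(aq) + PO₄³⁻(aq)
Call the molar solubility s, so that [Li⁺] = 3s and [PO₄³⁻] = s.
Ksp = [Li⁺]^3[PO₄³⁻] = (3s)^3 · s = 27s^4
Ksp = 27 × (3.4542×10⁻³)^4 = 3.84×10⁻⁹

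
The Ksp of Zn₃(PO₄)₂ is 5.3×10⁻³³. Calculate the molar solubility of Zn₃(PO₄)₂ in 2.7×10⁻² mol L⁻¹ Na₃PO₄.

Zn₃(PO₄)₂(s) ⇌ 3 Zn²⁺(aq) + 2 PO₄³⁻(aq)
Let s be the solubility of Zn₃(PO₄)₂ here. The common ion gives [PO₄³⁻] ≈ 2.7×10⁻² mol L⁻¹, and [Zn²⁺] = 3s.
Ksp = [Zn²⁺]^3[PO₄³⁻]^2 = (3s)^3(2.7×10⁻²)^2
(3s)^3 = 5.3×10⁻³³ / (2.7×10⁻²)^2 = 7.3×10⁻³⁰
s = 6.5×10⁻¹¹ mol L⁻¹

6.5×10⁻¹¹ M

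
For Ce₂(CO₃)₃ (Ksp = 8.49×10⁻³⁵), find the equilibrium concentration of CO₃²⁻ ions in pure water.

Ce₂(CO₃)₃(s) ⇌ 2 Ce³⁺(aq) + 3 CO₃²⁻(aq)
For each mole of Ce₂(CO₃)₃ that dissolves per liter, [Ce³⁺] = 2s and [CO₃²⁻] = 3s; let s denote this solubility.
Ksp = [Ce³⁺]^2[CO₃²⁻]^3 = (2s)^2 · (3s)^3 = 108s^5 = 8.49×10⁻³⁵
s = 6.01×10⁻⁸ mol/L
[CO₃²⁻] = 3s = 1.80×10⁻⁷ mol/L

1.80×10⁻⁷ M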